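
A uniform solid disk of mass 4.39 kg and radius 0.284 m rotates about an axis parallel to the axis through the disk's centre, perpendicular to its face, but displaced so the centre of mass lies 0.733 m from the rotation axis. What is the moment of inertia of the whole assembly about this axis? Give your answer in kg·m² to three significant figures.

2.54

I_cm = (1/2)MR² = (1/2)(4.39)(0.284)² = 0.17704 kg·m²; centre at d = 0.733 m, so I = I_cm + Md² gives I = 0.17704 + (4.39)(0.733)² = 2.5357 kg·m².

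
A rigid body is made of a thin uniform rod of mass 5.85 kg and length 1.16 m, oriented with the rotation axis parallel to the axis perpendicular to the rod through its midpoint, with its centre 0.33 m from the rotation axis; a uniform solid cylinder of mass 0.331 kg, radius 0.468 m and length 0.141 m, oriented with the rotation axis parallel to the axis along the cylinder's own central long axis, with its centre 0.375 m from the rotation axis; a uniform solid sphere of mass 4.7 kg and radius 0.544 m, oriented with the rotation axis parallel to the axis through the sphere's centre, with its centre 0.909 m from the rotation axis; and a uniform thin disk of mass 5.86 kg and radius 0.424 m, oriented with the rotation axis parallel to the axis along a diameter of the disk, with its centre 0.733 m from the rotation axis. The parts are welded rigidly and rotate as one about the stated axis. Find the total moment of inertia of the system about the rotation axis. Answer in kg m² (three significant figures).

9.23

Thin rod: I_cm = (1/12)ML² = (1/12)(5.85)(1.16)² = 0.65598 kg m²; centre at d = 0.33 m, so the parallel axis theorem gives I = 0.65598 + (5.85)(0.33)² = 1.293 kg m².
Solid cylinder: I_cm = (1/2)MR² = (1/2)(0.331)(0.468)² = 0.036248 kg m²; centre at d = 0.375 m, so the parallel axis theorem gives I = 0.036248 + (0.331)(0.375)² = 0.082795 kg m².
Solid sphere: I_cm = (2/5)MR² = (2/5)(4.7)(0.544)² = 0.55636 kg m²; centre at d = 0.909 m, so the parallel axis theorem gives I = 0.55636 + (4.7)(0.909)² = 4.4399 kg m².
Thin disk: I_cm = (1/4)MR² = (1/4)(5.86)(0.424)² = 0.26337 kg m²; centre at d = 0.733 m, so the parallel axis theorem gives I = 0.26337 + (5.86)(0.733)² = 3.4119 kg m².
Total I = 1.293 + 0.082795 + 4.4399 + 3.4119 = 9.2276 kg m².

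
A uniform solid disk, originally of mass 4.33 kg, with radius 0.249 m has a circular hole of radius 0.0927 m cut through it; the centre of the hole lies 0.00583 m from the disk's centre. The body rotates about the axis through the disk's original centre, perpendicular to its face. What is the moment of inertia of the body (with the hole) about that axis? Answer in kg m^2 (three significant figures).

0.132

Unpierced body about its centre: I₀ = (1/2)MR² = (1/2)(4.33)(0.249)² = 0.13423 kg m^2.
The removed disk has mass m = M·(r/R)² = (4.33)(0.0927/0.249)² = 0.60013 kg (same uniform areal density).
Its moment of inertia about the rotation axis (parallel-axis theorem): I_hole = (1/2)mr² + md² = (1/2)(0.60013)(0.0927)² + (0.60013)(0.00583)² = 0.002599 kg m^2.
Treating the hole as negative mass, I = I₀ − I_hole = 0.13423 − 0.002599 = 0.13163 kg m^2.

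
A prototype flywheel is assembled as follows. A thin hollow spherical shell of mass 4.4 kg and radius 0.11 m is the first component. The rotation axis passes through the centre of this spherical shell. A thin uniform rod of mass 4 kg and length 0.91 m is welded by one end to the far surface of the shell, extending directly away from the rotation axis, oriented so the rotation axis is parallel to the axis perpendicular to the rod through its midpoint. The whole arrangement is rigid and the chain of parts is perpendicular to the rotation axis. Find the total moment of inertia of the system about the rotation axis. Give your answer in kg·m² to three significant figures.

Spherical shell: I_cm = (2/3)MR² = (2/3)(4.4)(0.11)² = 0.035493 kg·m²; axis through the centre, so I = 0.035493 kg·m².
Thin rod: I_cm = (1/12)ML² = (1/12)(4)(0.91)² = 0.27603 kg·m²; centre at d = 0.11 + 0.455 = 0.565 m, so I = I_cm + Md² gives I = 0.27603 + (4)(0.565)² = 1.5529 kg·m².
Total I = 0.035493 + 1.5529 = 1.5884 kg·m².

1.59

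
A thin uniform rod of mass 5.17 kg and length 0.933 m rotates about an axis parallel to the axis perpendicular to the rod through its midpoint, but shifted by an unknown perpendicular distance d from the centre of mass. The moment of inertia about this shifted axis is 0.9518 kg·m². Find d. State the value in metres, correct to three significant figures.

0.334

About the centre-of-mass axis, I_cm = (1/12)ML² = (1/12)(5.17)(0.933)² = 0.37504 kg·m².
Parallel axis theorem: I = I_cm + Md², so Md² = 0.9518 − 0.37504 = 0.57676 kg·m².
d = √(0.57676 / 5.17) = 0.33401 m.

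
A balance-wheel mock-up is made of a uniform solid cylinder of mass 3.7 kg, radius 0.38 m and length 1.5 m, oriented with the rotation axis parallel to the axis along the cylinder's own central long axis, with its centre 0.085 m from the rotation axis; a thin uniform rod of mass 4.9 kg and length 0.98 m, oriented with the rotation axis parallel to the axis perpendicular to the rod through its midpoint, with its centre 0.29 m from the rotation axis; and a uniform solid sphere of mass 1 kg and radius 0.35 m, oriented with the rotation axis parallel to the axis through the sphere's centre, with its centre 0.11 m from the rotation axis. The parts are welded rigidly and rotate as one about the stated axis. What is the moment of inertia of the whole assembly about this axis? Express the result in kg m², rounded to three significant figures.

1.16

Solid cylinder: I_cm = (1/2)MR² = (1/2)(3.7)(0.38)² = 0.26714 kg m²; centre at d = 0.085 m, so I = I_cm + Md² gives I = 0.26714 + (3.7)(0.085)² = 0.29387 kg m².
Thin rod: I_cm = (1/12)ML² = (1/12)(4.9)(0.98)² = 0.39216 kg m²; centre at d = 0.29 m, so I = I_cm + Md² gives I = 0.39216 + (4.9)(0.29)² = 0.80425 kg m².
Solid sphere: I_cm = (2/5)MR² = (2/5)(1)(0.35)² = 0.049 kg m²; centre at d = 0.11 m, so I = I_cm + Md² gives I = 0.049 + (1)(0.11)² = 0.0611 kg m².
Total I = 0.29387 + 0.80425 + 0.0611 = 1.1592 kg m².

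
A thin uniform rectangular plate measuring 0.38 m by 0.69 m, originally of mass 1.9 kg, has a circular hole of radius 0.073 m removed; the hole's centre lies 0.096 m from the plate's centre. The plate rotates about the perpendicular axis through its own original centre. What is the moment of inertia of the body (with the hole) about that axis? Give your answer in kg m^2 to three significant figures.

Unpierced body about its centre: I₀ = (1/12)M(a²+b²) = (1/12)(1.9)[(0.38)² + (0.69)²] = 0.098246 kg m^2.
The removed disk has mass m = M·πr²/(ab) = (1.9)·π(0.073)²/(0.38·0.69) = 0.12132 kg (same uniform areal density).
Its moment of inertia about the rotation axis (parallel-axis theorem): I_hole = (1/2)mr² + md² = (1/2)(0.12132)(0.073)² + (0.12132)(0.096)² = 0.0014413 kg m^2.
Treating the hole as negative mass, I = I₀ − I_hole = 0.098246 − 0.0014413 = 0.096805 kg m^2.

0.0968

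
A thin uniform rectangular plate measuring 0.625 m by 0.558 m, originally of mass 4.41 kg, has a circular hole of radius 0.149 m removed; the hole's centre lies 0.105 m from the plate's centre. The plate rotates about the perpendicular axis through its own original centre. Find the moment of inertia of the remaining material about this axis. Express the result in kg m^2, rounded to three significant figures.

0.238

Unpierced body about its centre: I₀ = (1/12)M(a²+b²) = (1/12)(4.41)[(0.625)² + (0.558)²] = 0.25798 kg m^2.
The removed disk has mass m = M·πr²/(ab) = (4.41)·π(0.149)²/(0.625·0.558) = 0.88196 kg (same uniform areal density).
Its moment of inertia about the rotation axis (parallel-axis theorem): I_hole = (1/2)mr² + md² = (1/2)(0.88196)(0.149)² + (0.88196)(0.105)² = 0.019514 kg m^2.
Treating the hole as negative mass, I = I₀ − I_hole = 0.25798 − 0.019514 = 0.23847 kg m^2.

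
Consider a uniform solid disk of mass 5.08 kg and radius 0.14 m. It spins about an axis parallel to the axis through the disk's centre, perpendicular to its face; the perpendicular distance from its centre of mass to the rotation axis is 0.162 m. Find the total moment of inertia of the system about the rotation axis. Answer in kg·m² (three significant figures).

I_cm = (1/2)MR² = (1/2)(5.08)(0.14)² = 0.049784 kg·m²; centre at d = 0.162 m, so I = I_cm + Md² gives I = 0.049784 + (5.08)(0.162)² = 0.1831 kg·m².

0.183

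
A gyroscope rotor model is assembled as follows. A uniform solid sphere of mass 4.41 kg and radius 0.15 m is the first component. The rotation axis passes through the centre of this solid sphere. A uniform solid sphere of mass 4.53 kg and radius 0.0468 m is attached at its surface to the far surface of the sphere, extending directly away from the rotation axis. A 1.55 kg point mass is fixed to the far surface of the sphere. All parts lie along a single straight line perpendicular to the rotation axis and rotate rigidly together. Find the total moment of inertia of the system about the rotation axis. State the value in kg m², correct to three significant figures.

Solid sphere: I_cm = (2/5)MR² = (2/5)(4.41)(0.15)² = 0.03969 kg m²; axis through the centre, so I = 0.03969 kg m².
Solid sphere: I_cm = (2/5)MR² = (2/5)(4.53)(0.0468)² = 0.0039687 kg m²; centre at d = 0.15 + 0.0468 = 0.1968 m, so I = I_cm + Md² gives I = 0.0039687 + (4.53)(0.1968)² = 0.17942 kg m².
Point mass: I_cm = 0; centre at d = 0.15 + 0.0468 + 0.0468 = 0.2436 m, so I = I_cm + Md² gives I = 0 + (1.55)(0.2436)² = 0.091978 kg m².
Total I = 0.03969 + 0.17942 + 0.091978 = 0.31109 kg m².

0.311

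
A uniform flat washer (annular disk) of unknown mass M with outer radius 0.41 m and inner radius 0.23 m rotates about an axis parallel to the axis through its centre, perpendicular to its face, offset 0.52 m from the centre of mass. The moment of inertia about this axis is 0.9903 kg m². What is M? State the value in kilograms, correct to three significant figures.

2.60

I = I_cm + Md² = (1/2)M(R²+r²) + Md² = M·[0.5·[(0.41)² + (0.23)²] + (0.52)²] = M·0.3809.
So M = 0.9903 / 0.3809 = 2.5999 kg.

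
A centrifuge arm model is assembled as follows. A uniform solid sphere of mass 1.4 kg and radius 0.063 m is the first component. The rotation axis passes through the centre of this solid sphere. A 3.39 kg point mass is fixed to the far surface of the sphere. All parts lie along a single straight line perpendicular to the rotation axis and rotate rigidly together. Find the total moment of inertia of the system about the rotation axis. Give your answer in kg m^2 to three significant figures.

0.0157

Solid sphere: I_cm = (2/5)MR² = (2/5)(1.4)(0.063)² = 0.0022226 kg m^2; axis through the centre, so I = 0.0022226 kg m^2.
Point mass: I_cm = 0; centre at d = 0.063 m, so I = I_cm + Md² gives I = 0 + (3.39)(0.063)² = 0.013455 kg m^2.
Total I = 0.0022226 + 0.013455 = 0.015678 kg m^2.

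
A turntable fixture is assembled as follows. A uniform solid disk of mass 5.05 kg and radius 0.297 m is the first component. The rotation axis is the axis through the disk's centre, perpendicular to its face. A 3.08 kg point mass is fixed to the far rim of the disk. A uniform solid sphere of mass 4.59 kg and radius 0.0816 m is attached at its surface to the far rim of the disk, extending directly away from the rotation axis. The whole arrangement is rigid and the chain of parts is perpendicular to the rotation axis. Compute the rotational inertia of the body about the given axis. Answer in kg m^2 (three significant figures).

1.16

Solid disk: I_cm = (1/2)MR² = (1/2)(5.05)(0.297)² = 0.22273 kg m^2; axis through the centre, so I = 0.22273 kg m^2.
Point mass: I_cm = 0; centre at d = 0.297 m, so the parallel axis theorem gives I = 0 + (3.08)(0.297)² = 0.27168 kg m^2.
Solid sphere: I_cm = (2/5)MR² = (2/5)(4.59)(0.0816)² = 0.012225 kg m^2; centre at d = 0.297 + 0.0816 = 0.3786 m, so the parallel axis theorem gives I = 0.012225 + (4.59)(0.3786)² = 0.67015 kg m^2.
Total I = 0.22273 + 0.27168 + 0.67015 = 1.1646 kg m^2.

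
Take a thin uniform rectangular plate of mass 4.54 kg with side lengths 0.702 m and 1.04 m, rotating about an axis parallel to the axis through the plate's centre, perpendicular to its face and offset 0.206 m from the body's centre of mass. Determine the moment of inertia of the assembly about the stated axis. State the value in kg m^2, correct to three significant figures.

I_cm = (1/12)M(a²+b²) = (1/12)(4.54)[(0.702)² + (1.04)²] = 0.59565 kg m^2; centre at d = 0.206 m, so the parallel axis theorem gives I = 0.59565 + (4.54)(0.206)² = 0.78831 kg m^2.

0.788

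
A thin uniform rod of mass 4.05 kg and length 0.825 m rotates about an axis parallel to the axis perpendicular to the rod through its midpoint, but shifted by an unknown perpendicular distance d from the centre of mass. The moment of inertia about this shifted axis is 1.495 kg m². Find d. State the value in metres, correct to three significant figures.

About the centre-of-mass axis, I_cm = (1/12)ML² = (1/12)(4.05)(0.825)² = 0.22971 kg m².
Parallel axis theorem: I = I_cm + Md², so Md² = 1.495 − 0.22971 = 1.2653 kg m².
d = √(1.2653 / 4.05) = 0.55894 m.

0.559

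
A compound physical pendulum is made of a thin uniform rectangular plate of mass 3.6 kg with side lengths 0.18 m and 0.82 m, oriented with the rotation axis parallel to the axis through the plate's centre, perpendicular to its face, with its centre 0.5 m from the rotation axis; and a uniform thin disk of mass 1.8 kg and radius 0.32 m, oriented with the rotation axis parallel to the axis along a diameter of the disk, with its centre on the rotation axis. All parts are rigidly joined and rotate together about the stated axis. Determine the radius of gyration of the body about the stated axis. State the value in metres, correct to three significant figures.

0.463

Rectangular plate: I_cm = (1/12)M(a²+b²) = (1/12)(3.6)[(0.18)² + (0.82)²] = 0.21144 kg m^2; centre at d = 0.5 m, so I = I_cm + Md² gives I = 0.21144 + (3.6)(0.5)² = 1.1114 kg m^2.
Thin disk: I_cm = (1/4)MR² = (1/4)(1.8)(0.32)² = 0.04608 kg m^2; axis through the centre, so I = 0.04608 kg m^2.
Total I = 1.1575 kg m^2; total mass M = 5.4 kg.
k = √(I/M) = √(1.1575/5.4) = 0.46299 m.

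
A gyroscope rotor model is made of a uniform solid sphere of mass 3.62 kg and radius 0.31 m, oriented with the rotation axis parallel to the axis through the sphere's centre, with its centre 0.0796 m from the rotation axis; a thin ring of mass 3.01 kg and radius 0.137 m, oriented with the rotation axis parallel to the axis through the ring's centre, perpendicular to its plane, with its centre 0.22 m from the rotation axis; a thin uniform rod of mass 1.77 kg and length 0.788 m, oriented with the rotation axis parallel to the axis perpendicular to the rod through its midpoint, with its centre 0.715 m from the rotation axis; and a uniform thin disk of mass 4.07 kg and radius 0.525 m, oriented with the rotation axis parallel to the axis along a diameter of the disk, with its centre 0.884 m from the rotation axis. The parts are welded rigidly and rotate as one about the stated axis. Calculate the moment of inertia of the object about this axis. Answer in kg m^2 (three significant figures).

4.82

Solid sphere: I_cm = (2/5)MR² = (2/5)(3.62)(0.31)² = 0.13915 kg m^2; centre at d = 0.0796 m, so I = I_cm + Md² gives I = 0.13915 + (3.62)(0.0796)² = 0.16209 kg m^2.
Thin ring: I_cm = MR² = (3.01)(0.137)² = 0.056495 kg m^2; centre at d = 0.22 m, so I = I_cm + Md² gives I = 0.056495 + (3.01)(0.22)² = 0.20218 kg m^2.
Thin rod: I_cm = (1/12)ML² = (1/12)(1.77)(0.788)² = 0.091589 kg m^2; centre at d = 0.715 m, so I = I_cm + Md² gives I = 0.091589 + (1.77)(0.715)² = 0.99646 kg m^2.
Thin disk: I_cm = (1/4)MR² = (1/4)(4.07)(0.525)² = 0.28045 kg m^2; centre at d = 0.884 m, so I = I_cm + Md² gives I = 0.28045 + (4.07)(0.884)² = 3.461 kg m^2.
Total I = 0.16209 + 0.20218 + 0.99646 + 3.461 = 4.8217 kg m^2.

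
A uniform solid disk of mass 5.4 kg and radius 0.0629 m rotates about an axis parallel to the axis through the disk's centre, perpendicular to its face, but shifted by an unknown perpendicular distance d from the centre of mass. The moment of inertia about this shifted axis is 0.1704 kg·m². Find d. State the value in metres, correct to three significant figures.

0.172

About the centre-of-mass axis, I_cm = (1/2)MR² = (1/2)(5.4)(0.0629)² = 0.010682 kg·m².
Parallel axis theorem: I = I_cm + Md², so Md² = 0.1704 − 0.010682 = 0.15972 kg·m².
d = √(0.15972 / 5.4) = 0.17198 m.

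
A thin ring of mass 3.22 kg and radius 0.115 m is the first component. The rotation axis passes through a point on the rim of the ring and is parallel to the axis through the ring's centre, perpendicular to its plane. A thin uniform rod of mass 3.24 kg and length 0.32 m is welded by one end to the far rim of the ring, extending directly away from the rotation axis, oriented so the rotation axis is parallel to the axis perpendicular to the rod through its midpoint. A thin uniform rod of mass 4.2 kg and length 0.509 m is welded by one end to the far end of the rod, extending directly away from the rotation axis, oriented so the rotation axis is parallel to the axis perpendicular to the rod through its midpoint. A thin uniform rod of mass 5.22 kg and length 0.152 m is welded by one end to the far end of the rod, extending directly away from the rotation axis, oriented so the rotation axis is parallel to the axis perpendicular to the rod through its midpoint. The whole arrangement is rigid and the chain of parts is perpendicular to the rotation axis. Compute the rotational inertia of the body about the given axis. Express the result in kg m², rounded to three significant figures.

Thin ring: I_cm = MR² = (3.22)(0.115)² = 0.042585 kg m²; centre at d = 0.115 m, so I = I_cm + Md² gives I = 0.042585 + (3.22)(0.115)² = 0.085169 kg m².
Thin rod: I_cm = (1/12)ML² = (1/12)(3.24)(0.32)² = 0.027648 kg m²; centre at d = 0.115 + 0.115 + 0.16 = 0.39 m, so I = I_cm + Md² gives I = 0.027648 + (3.24)(0.39)² = 0.52045 kg m².
Thin rod: I_cm = (1/12)ML² = (1/12)(4.2)(0.509)² = 0.090678 kg m²; centre at d = 0.115 + 0.115 + 0.16 + 0.16 + 0.2545 = 0.8045 m, so I = I_cm + Md² gives I = 0.090678 + (4.2)(0.8045)² = 2.809 kg m².
Thin rod: I_cm = (1/12)ML² = (1/12)(5.22)(0.152)² = 0.01005 kg m²; centre at d = 0.115 + 0.115 + 0.16 + 0.16 + 0.2545 + 0.2545 + 0.076 = 1.135 m, so I = I_cm + Md² gives I = 0.01005 + (5.22)(1.135)² = 6.7346 kg m².
Total I = 0.085169 + 0.52045 + 2.809 + 6.7346 = 10.149 kg m².

10.1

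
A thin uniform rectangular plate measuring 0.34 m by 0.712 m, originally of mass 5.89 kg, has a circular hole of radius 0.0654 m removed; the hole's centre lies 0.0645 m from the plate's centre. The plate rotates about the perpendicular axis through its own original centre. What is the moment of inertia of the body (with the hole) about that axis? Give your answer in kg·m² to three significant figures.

0.304

Unpierced body about its centre: I₀ = (1/12)M(a²+b²) = (1/12)(5.89)[(0.34)² + (0.712)²] = 0.30557 kg·m².
The removed disk has mass m = M·πr²/(ab) = (5.89)·π(0.0654)²/(0.34·0.712) = 0.32694 kg (same uniform areal density).
Its moment of inertia about the rotation axis (parallel-axis theorem): I_hole = (1/2)mr² + md² = (1/2)(0.32694)(0.0654)² + (0.32694)(0.0645)² = 0.0020593 kg·m².
Treating the hole as negative mass, I = I₀ − I_hole = 0.30557 − 0.0020593 = 0.30351 kg·m².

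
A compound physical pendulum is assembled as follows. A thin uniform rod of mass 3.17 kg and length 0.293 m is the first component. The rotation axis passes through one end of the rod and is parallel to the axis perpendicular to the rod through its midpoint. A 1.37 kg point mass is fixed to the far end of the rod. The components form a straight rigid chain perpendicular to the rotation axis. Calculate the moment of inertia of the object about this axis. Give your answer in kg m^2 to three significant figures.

0.208

Thin rod: I_cm = (1/12)ML² = (1/12)(3.17)(0.293)² = 0.022678 kg m^2; centre at d = 0.1465 m, so the parallel axis theorem gives I = 0.022678 + (3.17)(0.1465)² = 0.090714 kg m^2.
Point mass: I_cm = 0; centre at d = 0.1465 + 0.1465 = 0.293 m, so the parallel axis theorem gives I = 0 + (1.37)(0.293)² = 0.11761 kg m^2.
Total I = 0.090714 + 0.11761 = 0.20833 kg m^2.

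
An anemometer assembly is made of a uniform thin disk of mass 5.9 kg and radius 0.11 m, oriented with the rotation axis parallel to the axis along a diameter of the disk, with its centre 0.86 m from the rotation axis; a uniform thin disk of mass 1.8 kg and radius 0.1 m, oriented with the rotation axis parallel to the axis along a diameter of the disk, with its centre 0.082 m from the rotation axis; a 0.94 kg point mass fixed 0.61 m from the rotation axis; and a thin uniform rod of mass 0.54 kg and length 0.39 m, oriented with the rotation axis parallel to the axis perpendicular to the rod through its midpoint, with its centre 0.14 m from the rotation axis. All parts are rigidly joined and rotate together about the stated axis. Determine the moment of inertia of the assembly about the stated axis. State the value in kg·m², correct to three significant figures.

4.77

Thin disk: I_cm = (1/4)MR² = (1/4)(5.9)(0.11)² = 0.017848 kg·m²; centre at d = 0.86 m, so I = I_cm + Md² gives I = 0.017848 + (5.9)(0.86)² = 4.3815 kg·m².
Thin disk: I_cm = (1/4)MR² = (1/4)(1.8)(0.1)² = 0.0045 kg·m²; centre at d = 0.082 m, so I = I_cm + Md² gives I = 0.0045 + (1.8)(0.082)² = 0.016603 kg·m².
Point mass: I_cm = 0; centre at d = 0.61 m, so I = I_cm + Md² gives I = 0 + (0.94)(0.61)² = 0.34977 kg·m².
Thin rod: I_cm = (1/12)ML² = (1/12)(0.54)(0.39)² = 0.0068445 kg·m²; centre at d = 0.14 m, so I = I_cm + Md² gives I = 0.0068445 + (0.54)(0.14)² = 0.017429 kg·m².
Total I = 4.3815 + 0.016603 + 0.34977 + 0.017429 = 4.7653 kg·m².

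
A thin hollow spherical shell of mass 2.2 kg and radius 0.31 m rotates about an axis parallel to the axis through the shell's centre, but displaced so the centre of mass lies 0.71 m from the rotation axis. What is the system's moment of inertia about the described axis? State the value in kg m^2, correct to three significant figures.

I_cm = (2/3)MR² = (2/3)(2.2)(0.31)² = 0.14095 kg m^2; centre at d = 0.71 m, so I = I_cm + Md² gives I = 0.14095 + (2.2)(0.71)² = 1.25 kg m^2.

1.25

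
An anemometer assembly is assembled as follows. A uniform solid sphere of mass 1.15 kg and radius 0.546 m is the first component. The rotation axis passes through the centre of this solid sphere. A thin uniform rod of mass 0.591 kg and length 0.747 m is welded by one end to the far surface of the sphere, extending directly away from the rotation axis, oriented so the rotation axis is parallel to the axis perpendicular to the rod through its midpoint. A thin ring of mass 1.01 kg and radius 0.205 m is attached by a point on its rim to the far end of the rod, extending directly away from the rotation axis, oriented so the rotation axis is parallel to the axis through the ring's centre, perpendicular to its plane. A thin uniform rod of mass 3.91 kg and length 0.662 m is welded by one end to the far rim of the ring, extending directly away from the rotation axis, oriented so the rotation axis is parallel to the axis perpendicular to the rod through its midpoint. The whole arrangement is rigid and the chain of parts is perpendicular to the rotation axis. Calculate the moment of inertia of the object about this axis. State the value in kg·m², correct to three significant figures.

19.3

Solid sphere: I_cm = (2/5)MR² = (2/5)(1.15)(0.546)² = 0.13713 kg·m²; axis through the centre, so I = 0.13713 kg·m².
Thin rod: I_cm = (1/12)ML² = (1/12)(0.591)(0.747)² = 0.027482 kg·m²; centre at d = 0.546 + 0.3735 = 0.9195 m, so I = I_cm + Md² gives I = 0.027482 + (0.591)(0.9195)² = 0.52716 kg·m².
Thin ring: I_cm = MR² = (1.01)(0.205)² = 0.042445 kg·m²; centre at d = 0.546 + 0.3735 + 0.3735 + 0.205 = 1.498 m, so I = I_cm + Md² gives I = 0.042445 + (1.01)(1.498)² = 2.3089 kg·m².
Thin rod: I_cm = (1/12)ML² = (1/12)(3.91)(0.662)² = 0.14279 kg·m²; centre at d = 0.546 + 0.3735 + 0.3735 + 0.205 + 0.205 + 0.331 = 2.034 m, so I = I_cm + Md² gives I = 0.14279 + (3.91)(2.034)² = 16.319 kg·m².
Total I = 0.13713 + 0.52716 + 2.3089 + 16.319 = 19.292 kg·m².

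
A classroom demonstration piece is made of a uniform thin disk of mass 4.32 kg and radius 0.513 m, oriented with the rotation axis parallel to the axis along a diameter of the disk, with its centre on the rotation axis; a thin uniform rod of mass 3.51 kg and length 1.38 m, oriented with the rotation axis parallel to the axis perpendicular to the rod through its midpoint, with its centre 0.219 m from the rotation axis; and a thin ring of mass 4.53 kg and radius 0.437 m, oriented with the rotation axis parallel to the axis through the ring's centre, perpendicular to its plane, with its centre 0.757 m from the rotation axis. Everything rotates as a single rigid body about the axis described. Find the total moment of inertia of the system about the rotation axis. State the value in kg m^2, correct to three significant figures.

4.47

Thin disk: I_cm = (1/4)MR² = (1/4)(4.32)(0.513)² = 0.28422 kg m^2; axis through the centre, so I = 0.28422 kg m^2.
Thin rod: I_cm = (1/12)ML² = (1/12)(3.51)(1.38)² = 0.55704 kg m^2; centre at d = 0.219 m, so I = I_cm + Md² gives I = 0.55704 + (3.51)(0.219)² = 0.72538 kg m^2.
Thin ring: I_cm = MR² = (4.53)(0.437)² = 0.86509 kg m^2; centre at d = 0.757 m, so I = I_cm + Md² gives I = 0.86509 + (4.53)(0.757)² = 3.461 kg m^2.
Total I = 0.28422 + 0.72538 + 3.461 = 4.4706 kg m^2.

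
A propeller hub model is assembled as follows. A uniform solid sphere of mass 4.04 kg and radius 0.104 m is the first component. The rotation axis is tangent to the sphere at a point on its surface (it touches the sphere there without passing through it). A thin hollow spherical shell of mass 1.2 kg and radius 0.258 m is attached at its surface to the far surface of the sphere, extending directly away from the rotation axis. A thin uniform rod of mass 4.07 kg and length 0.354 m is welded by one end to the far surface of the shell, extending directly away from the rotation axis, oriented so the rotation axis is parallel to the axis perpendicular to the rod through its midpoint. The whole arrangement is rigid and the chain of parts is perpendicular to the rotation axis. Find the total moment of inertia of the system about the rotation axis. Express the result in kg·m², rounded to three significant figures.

Solid sphere: I_cm = (2/5)MR² = (2/5)(4.04)(0.104)² = 0.017479 kg·m²; centre at d = 0.104 m, so I = I_cm + Md² gives I = 0.017479 + (4.04)(0.104)² = 0.061175 kg·m².
Spherical shell: I_cm = (2/3)MR² = (2/3)(1.2)(0.258)² = 0.053251 kg·m²; centre at d = 0.104 + 0.104 + 0.258 = 0.466 m, so I = I_cm + Md² gives I = 0.053251 + (1.2)(0.466)² = 0.31384 kg·m².
Thin rod: I_cm = (1/12)ML² = (1/12)(4.07)(0.354)² = 0.042503 kg·m²; centre at d = 0.104 + 0.104 + 0.258 + 0.258 + 0.177 = 0.901 m, so I = I_cm + Md² gives I = 0.042503 + (4.07)(0.901)² = 3.3465 kg·m².
Total I = 0.061175 + 0.31384 + 3.3465 = 3.7215 kg·m².

3.72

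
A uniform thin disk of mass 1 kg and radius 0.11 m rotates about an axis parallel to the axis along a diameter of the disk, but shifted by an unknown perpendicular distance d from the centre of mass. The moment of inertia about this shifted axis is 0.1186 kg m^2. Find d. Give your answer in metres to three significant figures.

About the centre-of-mass axis, I_cm = (1/4)MR² = (1/4)(1)(0.11)² = 0.003025 kg m^2.
Parallel axis theorem: I = I_cm + Md², so Md² = 0.1186 − 0.003025 = 0.11557 kg m^2.
d = √(0.11557 / 1) = 0.33996 m.

0.340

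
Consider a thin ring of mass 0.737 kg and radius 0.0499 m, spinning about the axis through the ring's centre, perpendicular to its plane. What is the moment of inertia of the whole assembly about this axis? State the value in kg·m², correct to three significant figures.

0.00184

I_cm = MR² = (0.737)(0.0499)² = 0.0018351 kg·m²; axis through the centre, so I = 0.0018351 kg·m².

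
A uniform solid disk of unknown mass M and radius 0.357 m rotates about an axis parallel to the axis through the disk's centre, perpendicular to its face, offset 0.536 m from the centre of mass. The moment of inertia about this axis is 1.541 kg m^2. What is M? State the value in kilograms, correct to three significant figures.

4.39

I = I_cm + Md² = (1/2)MR² + Md² = M·[0.5·(0.357)² + (0.536)²] = M·0.35102.
So M = 1.541 / 0.35102 = 4.3901 kg.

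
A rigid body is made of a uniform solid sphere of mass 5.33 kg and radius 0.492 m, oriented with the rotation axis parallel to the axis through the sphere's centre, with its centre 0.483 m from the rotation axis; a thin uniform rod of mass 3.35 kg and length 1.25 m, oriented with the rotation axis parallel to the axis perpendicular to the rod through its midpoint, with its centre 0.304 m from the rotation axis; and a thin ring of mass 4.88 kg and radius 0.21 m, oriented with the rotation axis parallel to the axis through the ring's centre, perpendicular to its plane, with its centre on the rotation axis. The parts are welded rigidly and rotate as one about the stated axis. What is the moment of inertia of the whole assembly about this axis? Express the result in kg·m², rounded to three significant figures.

Solid sphere: I_cm = (2/5)MR² = (2/5)(5.33)(0.492)² = 0.51608 kg·m²; centre at d = 0.483 m, so the parallel axis theorem gives I = 0.51608 + (5.33)(0.483)² = 1.7595 kg·m².
Thin rod: I_cm = (1/12)ML² = (1/12)(3.35)(1.25)² = 0.4362 kg·m²; centre at d = 0.304 m, so the parallel axis theorem gives I = 0.4362 + (3.35)(0.304)² = 0.74579 kg·m².
Thin ring: I_cm = MR² = (4.88)(0.21)² = 0.21521 kg·m²; axis through the centre, so I = 0.21521 kg·m².
Total I = 1.7595 + 0.74579 + 0.21521 = 2.7205 kg·m².

2.72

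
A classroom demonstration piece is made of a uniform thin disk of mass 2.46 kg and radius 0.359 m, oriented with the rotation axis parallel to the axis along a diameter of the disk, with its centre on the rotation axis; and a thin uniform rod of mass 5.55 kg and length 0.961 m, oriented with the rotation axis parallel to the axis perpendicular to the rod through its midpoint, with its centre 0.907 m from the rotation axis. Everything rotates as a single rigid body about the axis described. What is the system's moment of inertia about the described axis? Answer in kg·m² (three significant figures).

5.07

Thin disk: I_cm = (1/4)MR² = (1/4)(2.46)(0.359)² = 0.079262 kg·m²; axis through the centre, so I = 0.079262 kg·m².
Thin rod: I_cm = (1/12)ML² = (1/12)(5.55)(0.961)² = 0.42713 kg·m²; centre at d = 0.907 m, so the parallel axis theorem gives I = 0.42713 + (5.55)(0.907)² = 4.9928 kg·m².
Total I = 0.079262 + 4.9928 = 5.0721 kg·m².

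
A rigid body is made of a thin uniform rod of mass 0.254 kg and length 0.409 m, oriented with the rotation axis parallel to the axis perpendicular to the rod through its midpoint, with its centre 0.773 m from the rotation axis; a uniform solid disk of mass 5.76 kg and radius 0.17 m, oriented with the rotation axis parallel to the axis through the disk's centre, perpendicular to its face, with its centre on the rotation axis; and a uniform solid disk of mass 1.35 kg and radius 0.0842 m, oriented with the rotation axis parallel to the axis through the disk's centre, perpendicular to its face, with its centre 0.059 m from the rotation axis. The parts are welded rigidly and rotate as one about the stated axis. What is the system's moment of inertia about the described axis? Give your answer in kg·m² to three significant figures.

0.248

Thin rod: I_cm = (1/12)ML² = (1/12)(0.254)(0.409)² = 0.0035408 kg·m²; centre at d = 0.773 m, so the parallel axis theorem gives I = 0.0035408 + (0.254)(0.773)² = 0.15531 kg·m².
Solid disk: I_cm = (1/2)MR² = (1/2)(5.76)(0.17)² = 0.083232 kg·m²; axis through the centre, so I = 0.083232 kg·m².
Solid disk: I_cm = (1/2)MR² = (1/2)(1.35)(0.0842)² = 0.0047855 kg·m²; centre at d = 0.059 m, so the parallel axis theorem gives I = 0.0047855 + (1.35)(0.059)² = 0.0094849 kg·m².
Total I = 0.15531 + 0.083232 + 0.0094849 = 0.24803 kg·m².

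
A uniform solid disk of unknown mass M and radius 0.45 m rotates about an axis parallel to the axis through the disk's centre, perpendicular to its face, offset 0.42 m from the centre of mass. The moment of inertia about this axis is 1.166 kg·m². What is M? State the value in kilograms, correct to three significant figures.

4.20

I = I_cm + Md² = (1/2)MR² + Md² = M·[0.5·(0.45)² + (0.42)²] = M·0.27765.
So M = 1.166 / 0.27765 = 4.1995 kg.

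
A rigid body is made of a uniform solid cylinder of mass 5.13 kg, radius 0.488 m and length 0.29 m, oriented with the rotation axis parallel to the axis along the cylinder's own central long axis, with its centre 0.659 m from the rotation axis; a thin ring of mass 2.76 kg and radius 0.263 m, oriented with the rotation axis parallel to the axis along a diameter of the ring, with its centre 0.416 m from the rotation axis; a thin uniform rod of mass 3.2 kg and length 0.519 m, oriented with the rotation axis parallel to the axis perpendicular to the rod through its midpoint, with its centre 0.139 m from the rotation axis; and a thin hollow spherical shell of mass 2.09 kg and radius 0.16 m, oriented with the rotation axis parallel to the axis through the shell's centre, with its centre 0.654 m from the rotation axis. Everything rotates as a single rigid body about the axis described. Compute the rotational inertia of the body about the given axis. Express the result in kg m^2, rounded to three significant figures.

Solid cylinder: I_cm = (1/2)MR² = (1/2)(5.13)(0.488)² = 0.61084 kg m^2; centre at d = 0.659 m, so I = I_cm + Md² gives I = 0.61084 + (5.13)(0.659)² = 2.8387 kg m^2.
Thin ring: I_cm = (1/2)MR² = (1/2)(2.76)(0.263)² = 0.095453 kg m^2; centre at d = 0.416 m, so I = I_cm + Md² gives I = 0.095453 + (2.76)(0.416)² = 0.57309 kg m^2.
Thin rod: I_cm = (1/12)ML² = (1/12)(3.2)(0.519)² = 0.07183 kg m^2; centre at d = 0.139 m, so I = I_cm + Md² gives I = 0.07183 + (3.2)(0.139)² = 0.13366 kg m^2.
Spherical shell: I_cm = (2/3)MR² = (2/3)(2.09)(0.16)² = 0.035669 kg m^2; centre at d = 0.654 m, so I = I_cm + Md² gives I = 0.035669 + (2.09)(0.654)² = 0.9296 kg m^2.
Total I = 2.8387 + 0.57309 + 0.13366 + 0.9296 = 4.475 kg m^2.

4.48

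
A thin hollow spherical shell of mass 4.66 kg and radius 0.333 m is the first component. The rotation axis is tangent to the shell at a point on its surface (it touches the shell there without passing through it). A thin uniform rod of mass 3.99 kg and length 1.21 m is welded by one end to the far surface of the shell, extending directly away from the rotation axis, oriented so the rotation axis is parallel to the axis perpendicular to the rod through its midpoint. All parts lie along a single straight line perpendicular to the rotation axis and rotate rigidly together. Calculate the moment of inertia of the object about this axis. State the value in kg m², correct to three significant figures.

Spherical shell: I_cm = (2/3)MR² = (2/3)(4.66)(0.333)² = 0.3445 kg m²; centre at d = 0.333 m, so the parallel axis theorem gives I = 0.3445 + (4.66)(0.333)² = 0.86124 kg m².
Thin rod: I_cm = (1/12)ML² = (1/12)(3.99)(1.21)² = 0.48681 kg m²; centre at d = 0.333 + 0.333 + 0.605 = 1.271 m, so the parallel axis theorem gives I = 0.48681 + (3.99)(1.271)² = 6.9324 kg m².
Total I = 0.86124 + 6.9324 = 7.7937 kg m².

7.79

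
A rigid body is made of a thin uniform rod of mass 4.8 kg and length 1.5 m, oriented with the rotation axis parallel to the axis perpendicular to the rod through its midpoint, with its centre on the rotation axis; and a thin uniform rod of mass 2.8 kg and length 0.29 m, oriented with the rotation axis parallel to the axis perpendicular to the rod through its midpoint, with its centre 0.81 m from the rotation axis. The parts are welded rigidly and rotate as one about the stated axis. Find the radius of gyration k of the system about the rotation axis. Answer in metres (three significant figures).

0.602

Thin rod: I_cm = (1/12)ML² = (1/12)(4.8)(1.5)² = 0.9 kg m²; axis through the centre, so I = 0.9 kg m².
Thin rod: I_cm = (1/12)ML² = (1/12)(2.8)(0.29)² = 0.019623 kg m²; centre at d = 0.81 m, so the parallel axis theorem gives I = 0.019623 + (2.8)(0.81)² = 1.8567 kg m².
Total I = 2.7567 kg m²; total mass M = 7.6 kg.
k = √(I/M) = √(2.7567/7.6) = 0.60227 m.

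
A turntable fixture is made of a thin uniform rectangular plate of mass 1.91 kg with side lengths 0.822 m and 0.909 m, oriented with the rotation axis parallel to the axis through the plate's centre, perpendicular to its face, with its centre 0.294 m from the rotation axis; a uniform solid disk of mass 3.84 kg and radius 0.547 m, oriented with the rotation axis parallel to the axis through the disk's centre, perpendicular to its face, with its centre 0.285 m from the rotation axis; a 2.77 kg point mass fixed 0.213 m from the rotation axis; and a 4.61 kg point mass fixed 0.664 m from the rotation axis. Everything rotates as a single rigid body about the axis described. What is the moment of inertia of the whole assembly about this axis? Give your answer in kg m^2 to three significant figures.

Rectangular plate: I_cm = (1/12)M(a²+b²) = (1/12)(1.91)[(0.822)² + (0.909)²] = 0.23906 kg m^2; centre at d = 0.294 m, so the parallel axis theorem gives I = 0.23906 + (1.91)(0.294)² = 0.40416 kg m^2.
Solid disk: I_cm = (1/2)MR² = (1/2)(3.84)(0.547)² = 0.57448 kg m^2; centre at d = 0.285 m, so the parallel axis theorem gives I = 0.57448 + (3.84)(0.285)² = 0.88639 kg m^2.
Point mass: I_cm = 0; centre at d = 0.213 m, so the parallel axis theorem gives I = 0 + (2.77)(0.213)² = 0.12567 kg m^2.
Point mass: I_cm = 0; centre at d = 0.664 m, so the parallel axis theorem gives I = 0 + (4.61)(0.664)² = 2.0325 kg m^2.
Total I = 0.40416 + 0.88639 + 0.12567 + 2.0325 = 3.4487 kg m^2.

3.45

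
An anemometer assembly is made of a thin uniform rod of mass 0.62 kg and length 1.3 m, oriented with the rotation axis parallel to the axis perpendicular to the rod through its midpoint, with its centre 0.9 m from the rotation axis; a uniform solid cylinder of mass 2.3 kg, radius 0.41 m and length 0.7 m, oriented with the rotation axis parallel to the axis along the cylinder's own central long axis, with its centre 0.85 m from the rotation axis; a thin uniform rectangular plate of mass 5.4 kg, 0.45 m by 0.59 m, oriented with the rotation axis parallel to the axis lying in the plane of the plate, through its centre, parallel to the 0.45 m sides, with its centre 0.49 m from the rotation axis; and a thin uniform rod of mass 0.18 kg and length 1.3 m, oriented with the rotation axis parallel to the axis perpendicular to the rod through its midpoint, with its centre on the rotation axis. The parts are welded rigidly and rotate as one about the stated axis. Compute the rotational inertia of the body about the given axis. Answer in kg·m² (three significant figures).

3.92

Thin rod: I_cm = (1/12)ML² = (1/12)(0.62)(1.3)² = 0.087317 kg·m²; centre at d = 0.9 m, so I = I_cm + Md² gives I = 0.087317 + (0.62)(0.9)² = 0.58952 kg·m².
Solid cylinder: I_cm = (1/2)MR² = (1/2)(2.3)(0.41)² = 0.19331 kg·m²; centre at d = 0.85 m, so I = I_cm + Md² gives I = 0.19331 + (2.3)(0.85)² = 1.8551 kg·m².
Rectangular plate: I_cm = (1/12)Mb² = (1/12)(5.4)(0.59)² = 0.15664 kg·m²; centre at d = 0.49 m, so I = I_cm + Md² gives I = 0.15664 + (5.4)(0.49)² = 1.4532 kg·m².
Thin rod: I_cm = (1/12)ML² = (1/12)(0.18)(1.3)² = 0.02535 kg·m²; axis through the centre, so I = 0.02535 kg·m².
Total I = 0.58952 + 1.8551 + 1.4532 + 0.02535 = 3.9231 kg·m².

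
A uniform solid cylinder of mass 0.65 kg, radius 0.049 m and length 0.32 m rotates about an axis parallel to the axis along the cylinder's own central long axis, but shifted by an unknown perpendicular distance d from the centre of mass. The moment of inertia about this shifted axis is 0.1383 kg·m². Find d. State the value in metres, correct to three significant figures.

About the centre-of-mass axis, I_cm = (1/2)MR² = (1/2)(0.65)(0.049)² = 0.00078033 kg·m².
Parallel axis theorem: I = I_cm + Md², so Md² = 0.1383 − 0.00078033 = 0.13752 kg·m².
d = √(0.13752 / 0.65) = 0.45997 m.

0.460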